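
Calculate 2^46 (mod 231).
163

Repeated squaring. Binary of 46 = 101110.
2^1 ≡ 2 (mod 231); 2^2 ≡ 4 (mod 231); 2^4 ≡ 16 (mod 231); 2^8 ≡ 25 (mod 231); 2^16 ≡ 163 (mod 231); 2^32 ≡ 4 (mod 231)
2^46 = 2^2 × 2^4 × 2^8 × 2^32 ≡ 163 (mod 231)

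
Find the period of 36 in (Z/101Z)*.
5

101 is prime, so ord(36) divides φ(101) = 100.
Divisors of 100: 1, 2, 4, 5, 10, 20, 25, 50, 100.
Repeated squaring: 36^1 ≡ 36, 36^2 ≡ 84, 36^4 ≡ 87, 36^8 ≡ 95, 36^16 ≡ 36, 36^32 ≡ 84, 36^64 ≡ 87 (mod 101).
Test 36^d mod 101 for each divisor d in increasing order:
36^1 ≡ 36
36^2 ≡ 84
36^4 ≡ 87
36^5 = 36^4·36^1 ≡ 1  ← first divisor giving 1
The order is 5.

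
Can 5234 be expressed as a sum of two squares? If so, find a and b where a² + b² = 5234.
47² + 55² (a=47, b=55)

Factorization: 5234 = 2 × 2617
By Fermat: n is sum of two squares iff every prime p ≡ 3 (mod 4) appears to even power.
All primes ≡ 3 (mod 4) appear to even power.
Search a = 0, 1, 2, … for 5234 - a² a perfect square: first hit at a = 47: 5234 - 2209 = 3025 = 55².
5234 = 47² + 55² = 2209 + 3025 ✓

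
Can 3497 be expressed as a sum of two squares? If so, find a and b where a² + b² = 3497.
4² + 59² (a=4, b=59)

Factorization: 3497 = 13 × 269
By Fermat: n is sum of two squares iff every prime p ≡ 3 (mod 4) appears to even power.
All primes ≡ 3 (mod 4) appear to even power.
Search a = 0, 1, 2, … for 3497 - a² a perfect square: first hit at a = 4: 3497 - 16 = 3481 = 59².
3497 = 4² + 59² = 16 + 3481 ✓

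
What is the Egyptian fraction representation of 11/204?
1/19 + 1/776 + 1/751944

Greedy algorithm:
11/204: ceiling(204/11) = 19, use 1/19
5/3876: ceiling(3876/5) = 776, use 1/776
1/751944: ceiling(751944/1) = 751944, use 1/751944
Result: 11/204 = 1/19 + 1/776 + 1/751944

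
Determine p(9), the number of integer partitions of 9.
30

p(n) counts ways to write n as a sum of positive integers (order ignored).
Examples: 9; 8 + 1; 7 + 2; 7 + 1 + 1; 6 + 3; ... (30 total)
p(9) = 30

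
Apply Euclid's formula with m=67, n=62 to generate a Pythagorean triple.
(645, 8308, 8333)

Euclid's formula: a = m² - n², b = 2mn, c = m² + n²
m = 67, n = 62
a = 67² - 62² = 4489 - 3844 = 645
b = 2 × 67 × 62 = 8308
c = 67² + 62² = 4489 + 3844 = 8333
Verification: 645² + 8308² = 416025 + 69022864 = 69438889 = 8333² ✓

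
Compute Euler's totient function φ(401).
400

401 = 401
φ(n) = n × ∏(1 - 1/p) for each prime p dividing n
φ(401) = 401 × (1 - 1/401) = 400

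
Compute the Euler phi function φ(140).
48

140 = 2^2 × 5 × 7
φ(n) = n × ∏(1 - 1/p) for each prime p dividing n
φ(140) = 140 × (1 - 1/2) × (1 - 1/5) × (1 - 1/7) = 48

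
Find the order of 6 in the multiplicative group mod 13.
12

13 is prime, so ord(6) divides φ(13) = 12.
Divisors of 12: 1, 2, 3, 4, 6, 12.
Repeated squaring: 6^1 ≡ 6, 6^2 ≡ 10, 6^4 ≡ 9, 6^8 ≡ 3 (mod 13).
Test 6^d mod 13 for each divisor d in increasing order:
6^1 ≡ 6
6^2 ≡ 10
6^3 = 6^2·6^1 ≡ 8
6^4 ≡ 9
6^6 = 6^4·6^2 ≡ 12
6^12 = 6^8·6^4 ≡ 1  ← first divisor giving 1
The order is 12.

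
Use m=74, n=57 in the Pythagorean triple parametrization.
(2227, 8436, 8725)

Euclid's formula: a = m² - n², b = 2mn, c = m² + n²
m = 74, n = 57
a = 74² - 57² = 5476 - 3249 = 2227
b = 2 × 74 × 57 = 8436
c = 74² + 57² = 5476 + 3249 = 8725
Verification: 2227² + 8436² = 4959529 + 71166096 = 76125625 = 8725² ✓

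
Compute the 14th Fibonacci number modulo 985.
377

Matrix identity: Q^n = [[F_(n+1), F_n], [F_n, F_(n-1)]] with Q = [[1,1],[1,0]].
n = 14 = 1110₂. Square-and-multiply, entries mod 985:
Q^1 = [[1,1],[1,0]]
Q^3 = (Q^1)²·Q = [[3,2],[2,1]]
Q^7 = (Q^3)²·Q = [[21,13],[13,8]]
Q^14 = (Q^7)² = [[610,377],[377,233]]
F_14 mod 985 = Q^14[0][1] = 377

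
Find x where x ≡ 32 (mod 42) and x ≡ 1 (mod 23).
116

Using Chinese Remainder Theorem:
M = 42 × 23 = 966
M1 = 23, M2 = 42
y1 = 23^(-1) mod 42 = 11
y2 = 42^(-1) mod 23 = 17
x = (32×23×11 + 1×42×17) mod 966 = 116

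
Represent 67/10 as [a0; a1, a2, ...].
[6; 1, 2, 3]

Euclidean algorithm steps:
67 = 6 × 10 + 7
10 = 1 × 7 + 3
7 = 2 × 3 + 1
3 = 3 × 1 + 0
Continued fraction: [6; 1, 2, 3]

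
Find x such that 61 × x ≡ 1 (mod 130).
81

gcd(61, 130) = 1, so the inverse exists.
Extended Euclidean algorithm on (130, 61):
130 = 2 × 61 + 8  ⟹  8 = (1)·130 + (-2)·61
61 = 7 × 8 + 5  ⟹  5 = (-7)·130 + (15)·61
8 = 1 × 5 + 3  ⟹  3 = (8)·130 + (-17)·61
5 = 1 × 3 + 2  ⟹  2 = (-15)·130 + (32)·61
3 = 1 × 2 + 1  ⟹  1 = (23)·130 + (-49)·61
So (-49)·61 ≡ 1 (mod 130), i.e. 61^(-1) ≡ -49 ≡ 81 (mod 130).
Check: 61 × 81 = 4941 ≡ 1 (mod 130)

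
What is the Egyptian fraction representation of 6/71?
1/12 + 1/852

Greedy algorithm:
6/71: ceiling(71/6) = 12, use 1/12
1/852: ceiling(852/1) = 852, use 1/852
Result: 6/71 = 1/12 + 1/852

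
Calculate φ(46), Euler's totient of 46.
22

46 = 2 × 23
φ(n) = n × ∏(1 - 1/p) for each prime p dividing n
φ(46) = 46 × (1 - 1/2) × (1 - 1/23) = 22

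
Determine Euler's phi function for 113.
112

113 = 113
φ(n) = n × ∏(1 - 1/p) for each prime p dividing n
φ(113) = 113 × (1 - 1/113) = 112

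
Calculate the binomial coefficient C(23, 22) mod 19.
4

Using Lucas' theorem:
Write n=23 and k=22 in base 19:
n in base 19: [1, 4]
k in base 19: [1, 3]
C(23,22) mod 19 = ∏ C(n_i, k_i) mod 19
Digit binomials (mod 19): C(1,1) = 1; C(4,3) = 4
Product: 1 × 4 = 4 ≡ 4 (mod 19)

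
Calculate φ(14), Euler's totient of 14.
6

14 = 2 × 7
φ(n) = n × ∏(1 - 1/p) for each prime p dividing n
φ(14) = 14 × (1 - 1/2) × (1 - 1/7) = 6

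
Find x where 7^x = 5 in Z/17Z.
15

Baby-step giant-step with step n = ⌈√17⌉ = 5.
Baby steps 7^j mod 17 (j:value) for j=0..4: 0:1, 1:7, 2:15, 3:3, 4:4.
Giant-step multiplier: 7^(-5) ≡ 7^(16-5) = 7^11 ≡ 14 (mod 17).
Giant steps γ_i = 5·14^i mod 17: γ_0=5, γ_1=2, γ_2=11, γ_3=1 (in table at j=0).
x = i·n + j = 3·5 + 0 = 15.
Check: 7^15 ≡ 5 (mod 17).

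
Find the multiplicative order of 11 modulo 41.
40

41 is prime, so ord(11) divides φ(41) = 40.
Divisors of 40: 1, 2, 4, 5, 8, 10, 20, 40.
Repeated squaring: 11^1 ≡ 11, 11^2 ≡ 39, 11^4 ≡ 4, 11^8 ≡ 16, 11^16 ≡ 10, 11^32 ≡ 18 (mod 41).
Test 11^d mod 41 for each divisor d in increasing order:
11^1 ≡ 11
11^2 ≡ 39
11^4 ≡ 4
11^5 = 11^4·11^1 ≡ 3
11^8 ≡ 16
11^10 = 11^8·11^2 ≡ 9
11^20 = 11^16·11^4 ≡ 40
11^40 = 11^32·11^8 ≡ 1  ← first divisor giving 1
The order is 40.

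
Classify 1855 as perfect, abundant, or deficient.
deficient

Proper divisors of 1855: sum = 1 + 5 + 7 + 35 + 53 + 265 + 371 = 737
Since 737 < 1855, 1855 is deficient.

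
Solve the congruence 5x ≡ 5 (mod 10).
x ≡ 1 (mod 2)

gcd(5, 10) = 5, which divides 5, so solutions exist.
Divide through by 5: x ≡ 1 (mod 2).
The coefficient of x is now 1, so x ≡ 1 (mod 2).
Check: 5 × 1 = 5 ≡ 5 (mod 10).
x ≡ 1 (mod 2), giving 5 solutions mod 10.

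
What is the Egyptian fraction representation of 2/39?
1/20 + 1/780

Greedy algorithm:
2/39: ceiling(39/2) = 20, use 1/20
1/780: ceiling(780/1) = 780, use 1/780
Result: 2/39 = 1/20 + 1/780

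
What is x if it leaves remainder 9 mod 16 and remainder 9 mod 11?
9

Using Chinese Remainder Theorem:
M = 16 × 11 = 176
M1 = 11, M2 = 16
y1 = 11^(-1) mod 16 = 3
y2 = 16^(-1) mod 11 = 9
x = (9×11×3 + 9×16×9) mod 176 = 9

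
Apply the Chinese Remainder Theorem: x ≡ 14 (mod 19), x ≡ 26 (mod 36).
242

Using Chinese Remainder Theorem:
M = 19 × 36 = 684
M1 = 36, M2 = 19
y1 = 36^(-1) mod 19 = 9
y2 = 19^(-1) mod 36 = 19
x = (14×36×9 + 26×19×19) mod 684 = 242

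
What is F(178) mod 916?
579

Matrix identity: Q^n = [[F_(n+1), F_n], [F_n, F_(n-1)]] with Q = [[1,1],[1,0]].
n = 178 = 10110010₂. Square-and-multiply, entries mod 916:
Q^1 = [[1,1],[1,0]]
Q^2 = (Q^1)² = [[2,1],[1,1]]
Q^5 = (Q^2)²·Q = [[8,5],[5,3]]
Q^11 = (Q^5)²·Q = [[144,89],[89,55]]
Q^22 = (Q^11)² = [[261,307],[307,870]]
Q^44 = (Q^22)² = [[238,53],[53,185]]
Q^89 = (Q^44)²·Q = [[348,829],[829,435]]
Q^178 = (Q^89)² = [[433,579],[579,770]]
F_178 mod 916 = Q^178[0][1] = 579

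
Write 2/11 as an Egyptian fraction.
1/6 + 1/66

Greedy algorithm:
2/11: ceiling(11/2) = 6, use 1/6
1/66: ceiling(66/1) = 66, use 1/66
Result: 2/11 = 1/6 + 1/66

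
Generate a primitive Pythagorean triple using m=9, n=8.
(17, 144, 145)

Euclid's formula: a = m² - n², b = 2mn, c = m² + n²
m = 9, n = 8
a = 9² - 8² = 81 - 64 = 17
b = 2 × 9 × 8 = 144
c = 9² + 8² = 81 + 64 = 145
Verification: 17² + 144² = 289 + 20736 = 21025 = 145² ✓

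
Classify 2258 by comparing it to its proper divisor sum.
deficient

Proper divisors of 2258: sum = 1 + 2 + 1129 = 1132
Since 1132 < 2258, 2258 is deficient.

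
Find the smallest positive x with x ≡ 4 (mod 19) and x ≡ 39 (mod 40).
479

Using Chinese Remainder Theorem:
M = 19 × 40 = 760
M1 = 40, M2 = 19
y1 = 40^(-1) mod 19 = 10
y2 = 19^(-1) mod 40 = 19
x = (4×40×10 + 39×19×19) mod 760 = 479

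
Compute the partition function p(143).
20390982757

p(n) counts ways to write n as a sum of positive integers (order ignored).
Euler's pentagonal recurrence: p(k) = p(k-1) + p(k-2) - p(k-5) - p(k-7) + p(k-12) + p(k-15) - ... (offsets j(3j∓1)/2, signs ++--, p(0)=1, p(<0)=0).
DP table for k = 0..142: p(0)=1, p(1)=1, p(2)=2, p(3)=3, p(4)=5, p(5)=7, p(6)=11, p(7)=15, p(8)=22, p(9)=30, p(10)=42, p(11)=56, p(12)=77, p(13)=101, p(14)=135, p(15)=176, p(16)=231, p(17)=297, p(18)=385, p(19)=490, p(20)=627, p(21)=792, p(22)=1002, p(23)=1255, p(24)=1575, p(25)=1958, p(26)=2436, p(27)=3010, p(28)=3718, p(29)=4565, p(30)=5604, p(31)=6842, p(32)=8349, p(33)=10143, p(34)=12310, p(35)=14883, p(36)=17977, p(37)=21637, p(38)=26015, p(39)=31185, p(40)=37338, p(41)=44583, p(42)=53174, p(43)=63261, p(44)=75175, p(45)=89134, p(46)=105558, p(47)=124754, p(48)=147273, p(49)=173525, p(50)=204226, p(51)=239943, p(52)=281589, p(53)=329931, p(54)=386155, p(55)=451276, p(56)=526823, p(57)=614154, p(58)=715220, p(59)=831820, p(60)=966467, p(61)=1121505, p(62)=1300156, p(63)=1505499, p(64)=1741630, p(65)=2012558, p(66)=2323520, p(67)=2679689, p(68)=3087735, p(69)=3554345, p(70)=4087968, p(71)=4697205, p(72)=5392783, p(73)=6185689, p(74)=7089500, p(75)=8118264, p(76)=9289091, p(77)=10619863, p(78)=12132164, p(79)=13848650, p(80)=15796476, p(81)=18004327, p(82)=20506255, p(83)=23338469, p(84)=26543660, p(85)=30167357, p(86)=34262962, p(87)=38887673, p(88)=44108109, p(89)=49995925, p(90)=56634173, p(91)=64112359, p(92)=72533807, p(93)=82010177, p(94)=92669720, p(95)=104651419, p(96)=118114304, p(97)=133230930, p(98)=150198136, p(99)=169229875, p(100)=190569292, p(101)=214481126, p(102)=241265379, p(103)=271248950, p(104)=304801365, p(105)=342325709, p(106)=384276336, p(107)=431149389, p(108)=483502844, p(109)=541946240, p(110)=607163746, p(111)=679903203, p(112)=761002156, p(113)=851376628, p(114)=952050665, p(115)=1064144451, p(116)=1188908248, p(117)=1327710076, p(118)=1482074143, p(119)=1653668665, p(120)=1844349560, p(121)=2056148051, p(122)=2291320912, p(123)=2552338241, p(124)=2841940500, p(125)=3163127352, p(126)=3519222692, p(127)=3913864295, p(128)=4351078600, p(129)=4835271870, p(130)=5371315400, p(131)=5964539504, p(132)=6620830889, p(133)=7346629512, p(134)=8149040695, p(135)=9035836076, p(136)=10015581680, p(137)=11097645016, p(138)=12292341831, p(139)=13610949895, p(140)=15065878135, p(141)=16670689208, p(142)=18440293320.
Final step: p(143) = p(142) + p(141) - p(138) - p(136) + p(131) + p(128) - p(121) - p(117) + p(108) + p(103) - p(92) - p(86) + p(73) + p(66) - p(51) - p(43) + p(26) + p(17)
= 18440293320 + 16670689208 - 12292341831 - 10015581680 + 5964539504 + 4351078600 - 2056148051 - 1327710076 + 483502844 + 271248950 - 72533807 - 34262962 + 6185689 + 2323520 - 239943 - 63261 + 2436 + 297
= 20390982757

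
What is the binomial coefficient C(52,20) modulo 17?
0

Using Lucas' theorem:
Write n=52 and k=20 in base 17:
n in base 17: [3, 1]
k in base 17: [1, 3]
C(52,20) mod 17 = ∏ C(n_i, k_i) mod 17
Digit binomials (mod 17): C(3,1) = 3; C(1,3) = 0 (k_i > n_i)
Product: 3 × 0 = 0 ≡ 0 (mod 17)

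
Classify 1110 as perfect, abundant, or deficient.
abundant

Proper divisors of 1110: sum = 1 + 2 + 3 + 5 + 6 + 10 + 15 + 30 + 37 + 74 + 111 + 185 + 222 + 370 + 555 = 1626
Since 1626 > 1110, 1110 is abundant.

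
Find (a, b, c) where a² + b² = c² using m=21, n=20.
(41, 840, 841)

Euclid's formula: a = m² - n², b = 2mn, c = m² + n²
m = 21, n = 20
a = 21² - 20² = 441 - 400 = 41
b = 2 × 21 × 20 = 840
c = 21² + 20² = 441 + 400 = 841
Verification: 41² + 840² = 1681 + 705600 = 707281 = 841² ✓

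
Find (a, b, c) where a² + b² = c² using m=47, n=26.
(1533, 2444, 2885)

Euclid's formula: a = m² - n², b = 2mn, c = m² + n²
m = 47, n = 26
a = 47² - 26² = 2209 - 676 = 1533
b = 2 × 47 × 26 = 2444
c = 47² + 26² = 2209 + 676 = 2885
Verification: 1533² + 2444² = 2350089 + 5973136 = 8323225 = 2885² ✓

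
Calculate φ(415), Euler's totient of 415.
328

415 = 5 × 83
φ(n) = n × ∏(1 - 1/p) for each prime p dividing n
φ(415) = 415 × (1 - 1/5) × (1 - 1/83) = 328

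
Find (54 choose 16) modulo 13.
0

Using Lucas' theorem:
Write n=54 and k=16 in base 13:
n in base 13: [4, 2]
k in base 13: [1, 3]
C(54,16) mod 13 = ∏ C(n_i, k_i) mod 13
Digit binomials (mod 13): C(4,1) = 4; C(2,3) = 0 (k_i > n_i)
Product: 4 × 0 = 0 ≡ 0 (mod 13)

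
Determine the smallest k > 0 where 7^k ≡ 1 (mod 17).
16

17 is prime, so ord(7) divides φ(17) = 16.
Divisors of 16: 1, 2, 4, 8, 16.
Repeated squaring: 7^1 ≡ 7, 7^2 ≡ 15, 7^4 ≡ 4, 7^8 ≡ 16, 7^16 ≡ 1 (mod 17).
Test 7^d mod 17 for each divisor d in increasing order:
7^1 ≡ 7
7^2 ≡ 15
7^4 ≡ 4
7^8 ≡ 16
7^16 ≡ 1  ← first divisor giving 1
The order is 16.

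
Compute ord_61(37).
20

61 is prime, so ord(37) divides φ(61) = 60.
Divisors of 60: 1, 2, 3, 4, 5, 6, 10, 12, 15, 20, 30, 60.
Repeated squaring: 37^1 ≡ 37, 37^2 ≡ 27, 37^4 ≡ 58, 37^8 ≡ 9, 37^16 ≡ 20, 37^32 ≡ 34 (mod 61).
Test 37^d mod 61 for each divisor d in increasing order:
37^1 ≡ 37
37^2 ≡ 27
37^3 = 37^2·37^1 ≡ 23
37^4 ≡ 58
37^5 = 37^4·37^1 ≡ 11
37^6 = 37^4·37^2 ≡ 41
37^10 = 37^8·37^2 ≡ 60
37^12 = 37^8·37^4 ≡ 34
37^15 = 37^8·37^4·37^2·37^1 ≡ 50
37^20 = 37^16·37^4 ≡ 1  ← first divisor giving 1
The order is 20.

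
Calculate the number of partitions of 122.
2291320912

p(n) counts ways to write n as a sum of positive integers (order ignored).
Euler's pentagonal recurrence: p(k) = p(k-1) + p(k-2) - p(k-5) - p(k-7) + p(k-12) + p(k-15) - ... (offsets j(3j∓1)/2, signs ++--, p(0)=1, p(<0)=0).
DP table for k = 0..121: p(0)=1, p(1)=1, p(2)=2, p(3)=3, p(4)=5, p(5)=7, p(6)=11, p(7)=15, p(8)=22, p(9)=30, p(10)=42, p(11)=56, p(12)=77, p(13)=101, p(14)=135, p(15)=176, p(16)=231, p(17)=297, p(18)=385, p(19)=490, p(20)=627, p(21)=792, p(22)=1002, p(23)=1255, p(24)=1575, p(25)=1958, p(26)=2436, p(27)=3010, p(28)=3718, p(29)=4565, p(30)=5604, p(31)=6842, p(32)=8349, p(33)=10143, p(34)=12310, p(35)=14883, p(36)=17977, p(37)=21637, p(38)=26015, p(39)=31185, p(40)=37338, p(41)=44583, p(42)=53174, p(43)=63261, p(44)=75175, p(45)=89134, p(46)=105558, p(47)=124754, p(48)=147273, p(49)=173525, p(50)=204226, p(51)=239943, p(52)=281589, p(53)=329931, p(54)=386155, p(55)=451276, p(56)=526823, p(57)=614154, p(58)=715220, p(59)=831820, p(60)=966467, p(61)=1121505, p(62)=1300156, p(63)=1505499, p(64)=1741630, p(65)=2012558, p(66)=2323520, p(67)=2679689, p(68)=3087735, p(69)=3554345, p(70)=4087968, p(71)=4697205, p(72)=5392783, p(73)=6185689, p(74)=7089500, p(75)=8118264, p(76)=9289091, p(77)=10619863, p(78)=12132164, p(79)=13848650, p(80)=15796476, p(81)=18004327, p(82)=20506255, p(83)=23338469, p(84)=26543660, p(85)=30167357, p(86)=34262962, p(87)=38887673, p(88)=44108109, p(89)=49995925, p(90)=56634173, p(91)=64112359, p(92)=72533807, p(93)=82010177, p(94)=92669720, p(95)=104651419, p(96)=118114304, p(97)=133230930, p(98)=150198136, p(99)=169229875, p(100)=190569292, p(101)=214481126, p(102)=241265379, p(103)=271248950, p(104)=304801365, p(105)=342325709, p(106)=384276336, p(107)=431149389, p(108)=483502844, p(109)=541946240, p(110)=607163746, p(111)=679903203, p(112)=761002156, p(113)=851376628, p(114)=952050665, p(115)=1064144451, p(116)=1188908248, p(117)=1327710076, p(118)=1482074143, p(119)=1653668665, p(120)=1844349560, p(121)=2056148051.
Final step: p(122) = p(121) + p(120) - p(117) - p(115) + p(110) + p(107) - p(100) - p(96) + p(87) + p(82) - p(71) - p(65) + p(52) + p(45) - p(30) - p(22) + p(5)
= 2056148051 + 1844349560 - 1327710076 - 1064144451 + 607163746 + 431149389 - 190569292 - 118114304 + 38887673 + 20506255 - 4697205 - 2012558 + 281589 + 89134 - 5604 - 1002 + 7
= 2291320912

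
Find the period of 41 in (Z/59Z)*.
29

59 is prime, so ord(41) divides φ(59) = 58.
Divisors of 58: 1, 2, 29, 58.
Repeated squaring: 41^1 ≡ 41, 41^2 ≡ 29, 41^4 ≡ 15, 41^8 ≡ 48, 41^16 ≡ 3, 41^32 ≡ 9 (mod 59).
Test 41^d mod 59 for each divisor d in increasing order:
41^1 ≡ 41
41^2 ≡ 29
41^29 = 41^16·41^8·41^4·41^1 ≡ 1  ← first divisor giving 1
The order is 29.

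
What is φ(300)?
80

300 = 2^2 × 3 × 5^2
φ(n) = n × ∏(1 - 1/p) for each prime p dividing n
φ(300) = 300 × (1 - 1/2) × (1 - 1/3) × (1 - 1/5) = 80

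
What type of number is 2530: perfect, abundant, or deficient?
abundant

Proper divisors of 2530: sum = 1 + 2 + 5 + 10 + 11 + 22 + 23 + 46 + 55 + 110 + 115 + 230 + 253 + 506 + 1265 = 2654
Since 2654 > 2530, 2530 is abundant.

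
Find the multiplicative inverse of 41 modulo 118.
95

gcd(41, 118) = 1, so the inverse exists.
Extended Euclidean algorithm on (118, 41):
118 = 2 × 41 + 36  ⟹  36 = (1)·118 + (-2)·41
41 = 1 × 36 + 5  ⟹  5 = (-1)·118 + (3)·41
36 = 7 × 5 + 1  ⟹  1 = (8)·118 + (-23)·41
So (-23)·41 ≡ 1 (mod 118), i.e. 41^(-1) ≡ -23 ≡ 95 (mod 118).
Check: 41 × 95 = 3895 ≡ 1 (mod 118)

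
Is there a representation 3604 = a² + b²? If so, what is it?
2² + 60² (a=2, b=60)

Factorization: 3604 = 2^2 × 17 × 53
By Fermat: n is sum of two squares iff every prime p ≡ 3 (mod 4) appears to even power.
All primes ≡ 3 (mod 4) appear to even power.
Search a = 0, 1, 2, … for 3604 - a² a perfect square: first hit at a = 2: 3604 - 4 = 3600 = 60².
3604 = 2² + 60² = 4 + 3600 ✓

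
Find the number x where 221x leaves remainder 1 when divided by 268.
57

gcd(221, 268) = 1, so the inverse exists.
Extended Euclidean algorithm on (268, 221):
268 = 1 × 221 + 47  ⟹  47 = (1)·268 + (-1)·221
221 = 4 × 47 + 33  ⟹  33 = (-4)·268 + (5)·221
47 = 1 × 33 + 14  ⟹  14 = (5)·268 + (-6)·221
33 = 2 × 14 + 5  ⟹  5 = (-14)·268 + (17)·221
14 = 2 × 5 + 4  ⟹  4 = (33)·268 + (-40)·221
5 = 1 × 4 + 1  ⟹  1 = (-47)·268 + (57)·221
So (57)·221 ≡ 1 (mod 268), i.e. 221^(-1) ≡ 57 (mod 268).
Check: 221 × 57 = 12597 ≡ 1 (mod 268)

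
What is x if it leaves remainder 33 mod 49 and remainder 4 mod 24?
964

Using Chinese Remainder Theorem:
M = 49 × 24 = 1176
M1 = 24, M2 = 49
y1 = 24^(-1) mod 49 = 47
y2 = 49^(-1) mod 24 = 1
x = (33×24×47 + 4×49×1) mod 1176 = 964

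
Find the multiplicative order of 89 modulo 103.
34

103 is prime, so ord(89) divides φ(103) = 102.
Divisors of 102: 1, 2, 3, 6, 17, 34, 51, 102.
Repeated squaring: 89^1 ≡ 89, 89^2 ≡ 93, 89^4 ≡ 100, 89^8 ≡ 9, 89^16 ≡ 81, 89^32 ≡ 72, 89^64 ≡ 34 (mod 103).
Test 89^d mod 103 for each divisor d in increasing order:
89^1 ≡ 89
89^2 ≡ 93
89^3 = 89^2·89^1 ≡ 37
89^6 = 89^4·89^2 ≡ 30
89^17 = 89^16·89^1 ≡ 102
89^34 = 89^32·89^2 ≡ 1  ← first divisor giving 1
The order is 34.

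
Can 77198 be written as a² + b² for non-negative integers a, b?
Not possible

Factorization: 77198 = 2 × 11^3 × 29
By Fermat: n is sum of two squares iff every prime p ≡ 3 (mod 4) appears to even power.
Prime(s) ≡ 3 (mod 4) with odd exponent: [(11, 3)]
Therefore 77198 cannot be expressed as a² + b².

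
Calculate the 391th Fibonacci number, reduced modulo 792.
661

Matrix identity: Q^n = [[F_(n+1), F_n], [F_n, F_(n-1)]] with Q = [[1,1],[1,0]].
n = 391 = 110000111₂. Square-and-multiply, entries mod 792:
Q^1 = [[1,1],[1,0]]
Q^3 = (Q^1)²·Q = [[3,2],[2,1]]
Q^6 = (Q^3)² = [[13,8],[8,5]]
Q^12 = (Q^6)² = [[233,144],[144,89]]
Q^24 = (Q^12)² = [[577,432],[432,145]]
Q^48 = (Q^24)² = [[1,648],[648,145]]
Q^97 = (Q^48)²·Q = [[505,145],[145,360]]
Q^195 = (Q^97)²·Q = [[723,434],[434,289]]
Q^391 = (Q^195)²·Q = [[309,661],[661,440]]
F_391 mod 792 = Q^391[0][1] = 661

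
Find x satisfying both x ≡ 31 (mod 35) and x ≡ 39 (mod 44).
171

Using Chinese Remainder Theorem:
M = 35 × 44 = 1540
M1 = 44, M2 = 35
y1 = 44^(-1) mod 35 = 4
y2 = 35^(-1) mod 44 = 39
x = (31×44×4 + 39×35×39) mod 1540 = 171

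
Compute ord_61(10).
60

61 is prime, so ord(10) divides φ(61) = 60.
Divisors of 60: 1, 2, 3, 4, 5, 6, 10, 12, 15, 20, 30, 60.
Repeated squaring: 10^1 ≡ 10, 10^2 ≡ 39, 10^4 ≡ 57, 10^8 ≡ 16, 10^16 ≡ 12, 10^32 ≡ 22 (mod 61).
Test 10^d mod 61 for each divisor d in increasing order:
10^1 ≡ 10
10^2 ≡ 39
10^3 = 10^2·10^1 ≡ 24
10^4 ≡ 57
10^5 = 10^4·10^1 ≡ 21
10^6 = 10^4·10^2 ≡ 27
10^10 = 10^8·10^2 ≡ 14
10^12 = 10^8·10^4 ≡ 58
10^15 = 10^8·10^4·10^2·10^1 ≡ 50
10^20 = 10^16·10^4 ≡ 13
10^30 = 10^16·10^8·10^4·10^2 ≡ 60
10^60 = 10^32·10^16·10^8·10^4 ≡ 1  ← first divisor giving 1
The order is 60.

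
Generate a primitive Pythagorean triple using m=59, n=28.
(2697, 3304, 4265)

Euclid's formula: a = m² - n², b = 2mn, c = m² + n²
m = 59, n = 28
a = 59² - 28² = 3481 - 784 = 2697
b = 2 × 59 × 28 = 3304
c = 59² + 28² = 3481 + 784 = 4265
Verification: 2697² + 3304² = 7273809 + 10916416 = 18190225 = 4265² ✓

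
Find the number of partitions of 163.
142798995930

p(n) counts ways to write n as a sum of positive integers (order ignored).
Euler's pentagonal recurrence: p(k) = p(k-1) + p(k-2) - p(k-5) - p(k-7) + p(k-12) + p(k-15) - ... (offsets j(3j∓1)/2, signs ++--, p(0)=1, p(<0)=0).
DP table for k = 0..162: p(0)=1, p(1)=1, p(2)=2, p(3)=3, p(4)=5, p(5)=7, p(6)=11, p(7)=15, p(8)=22, p(9)=30, p(10)=42, p(11)=56, p(12)=77, p(13)=101, p(14)=135, p(15)=176, p(16)=231, p(17)=297, p(18)=385, p(19)=490, p(20)=627, p(21)=792, p(22)=1002, p(23)=1255, p(24)=1575, p(25)=1958, p(26)=2436, p(27)=3010, p(28)=3718, p(29)=4565, p(30)=5604, p(31)=6842, p(32)=8349, p(33)=10143, p(34)=12310, p(35)=14883, p(36)=17977, p(37)=21637, p(38)=26015, p(39)=31185, p(40)=37338, p(41)=44583, p(42)=53174, p(43)=63261, p(44)=75175, p(45)=89134, p(46)=105558, p(47)=124754, p(48)=147273, p(49)=173525, p(50)=204226, p(51)=239943, p(52)=281589, p(53)=329931, p(54)=386155, p(55)=451276, p(56)=526823, p(57)=614154, p(58)=715220, p(59)=831820, p(60)=966467, p(61)=1121505, p(62)=1300156, p(63)=1505499, p(64)=1741630, p(65)=2012558, p(66)=2323520, p(67)=2679689, p(68)=3087735, p(69)=3554345, p(70)=4087968, p(71)=4697205, p(72)=5392783, p(73)=6185689, p(74)=7089500, p(75)=8118264, p(76)=9289091, p(77)=10619863, p(78)=12132164, p(79)=13848650, p(80)=15796476, p(81)=18004327, p(82)=20506255, p(83)=23338469, p(84)=26543660, p(85)=30167357, p(86)=34262962, p(87)=38887673, p(88)=44108109, p(89)=49995925, p(90)=56634173, p(91)=64112359, p(92)=72533807, p(93)=82010177, p(94)=92669720, p(95)=104651419, p(96)=118114304, p(97)=133230930, p(98)=150198136, p(99)=169229875, p(100)=190569292, p(101)=214481126, p(102)=241265379, p(103)=271248950, p(104)=304801365, p(105)=342325709, p(106)=384276336, p(107)=431149389, p(108)=483502844, p(109)=541946240, p(110)=607163746, p(111)=679903203, p(112)=761002156, p(113)=851376628, p(114)=952050665, p(115)=1064144451, p(116)=1188908248, p(117)=1327710076, p(118)=1482074143, p(119)=1653668665, p(120)=1844349560, p(121)=2056148051, p(122)=2291320912, p(123)=2552338241, p(124)=2841940500, p(125)=3163127352, p(126)=3519222692, p(127)=3913864295, p(128)=4351078600, p(129)=4835271870, p(130)=5371315400, p(131)=5964539504, p(132)=6620830889, p(133)=7346629512, p(134)=8149040695, p(135)=9035836076, p(136)=10015581680, p(137)=11097645016, p(138)=12292341831, p(139)=13610949895, p(140)=15065878135, p(141)=16670689208, p(142)=18440293320, p(143)=20390982757, p(144)=22540654445, p(145)=24908858009, p(146)=27517052599, p(147)=30388671978, p(148)=33549419497, p(149)=37027355200, p(150)=40853235313, p(151)=45060624582, p(152)=49686288421, p(153)=54770336324, p(154)=60356673280, p(155)=66493182097, p(156)=73232243759, p(157)=80630964769, p(158)=88751778802, p(159)=97662728555, p(160)=107438159466, p(161)=118159068427, p(162)=129913904637.
Final step: p(163) = p(162) + p(161) - p(158) - p(156) + p(151) + p(148) - p(141) - p(137) + p(128) + p(123) - p(112) - p(106) + p(93) + p(86) - p(71) - p(63) + p(46) + p(37) - p(18) - p(8)
= 129913904637 + 118159068427 - 88751778802 - 73232243759 + 45060624582 + 33549419497 - 16670689208 - 11097645016 + 4351078600 + 2552338241 - 761002156 - 384276336 + 82010177 + 34262962 - 4697205 - 1505499 + 105558 + 21637 - 385 - 22
= 142798995930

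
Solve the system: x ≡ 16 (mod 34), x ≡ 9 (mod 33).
900

Using Chinese Remainder Theorem:
M = 34 × 33 = 1122
M1 = 33, M2 = 34
y1 = 33^(-1) mod 34 = 33
y2 = 34^(-1) mod 33 = 1
x = (16×33×33 + 9×34×1) mod 1122 = 900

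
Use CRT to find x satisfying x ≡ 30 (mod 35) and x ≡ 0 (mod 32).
800

Using Chinese Remainder Theorem:
M = 35 × 32 = 1120
M1 = 32, M2 = 35
y1 = 32^(-1) mod 35 = 23
y2 = 35^(-1) mod 32 = 11
x = (30×32×23 + 0×35×11) mod 1120 = 800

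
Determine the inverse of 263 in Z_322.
191

gcd(263, 322) = 1, so the inverse exists.
Extended Euclidean algorithm on (322, 263):
322 = 1 × 263 + 59  ⟹  59 = (1)·322 + (-1)·263
263 = 4 × 59 + 27  ⟹  27 = (-4)·322 + (5)·263
59 = 2 × 27 + 5  ⟹  5 = (9)·322 + (-11)·263
27 = 5 × 5 + 2  ⟹  2 = (-49)·322 + (60)·263
5 = 2 × 2 + 1  ⟹  1 = (107)·322 + (-131)·263
So (-131)·263 ≡ 1 (mod 322), i.e. 263^(-1) ≡ -131 ≡ 191 (mod 322).
Check: 263 × 191 = 50233 ≡ 1 (mod 322)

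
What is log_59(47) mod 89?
34

Baby-step giant-step with step n = ⌈√89⌉ = 10.
Baby steps 59^j mod 89 (j:value) for j=0..9: 0:1, 1:59, 2:10, 3:56, 4:11, 5:26, 6:21, 7:82, 8:32, 9:19.
Giant-step multiplier: 59^(-10) ≡ 59^(88-10) = 59^78 ≡ 42 (mod 89).
Giant steps γ_i = 47·42^i mod 89: γ_0=47, γ_1=16, γ_2=49, γ_3=11 (in table at j=4).
x = i·n + j = 3·10 + 4 = 34.
Check: 59^34 ≡ 47 (mod 89).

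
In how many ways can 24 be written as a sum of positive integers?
1575

p(n) counts ways to write n as a sum of positive integers (order ignored).
Euler's pentagonal recurrence: p(k) = p(k-1) + p(k-2) - p(k-5) - p(k-7) + p(k-12) + p(k-15) - ... (offsets j(3j∓1)/2, signs ++--, p(0)=1, p(<0)=0).
DP table for k = 0..23: p(0)=1, p(1)=1, p(2)=2, p(3)=3, p(4)=5, p(5)=7, p(6)=11, p(7)=15, p(8)=22, p(9)=30, p(10)=42, p(11)=56, p(12)=77, p(13)=101, p(14)=135, p(15)=176, p(16)=231, p(17)=297, p(18)=385, p(19)=490, p(20)=627, p(21)=792, p(22)=1002, p(23)=1255.
Final step: p(24) = p(23) + p(22) - p(19) - p(17) + p(12) + p(9) - p(2)
= 1255 + 1002 - 490 - 297 + 77 + 30 - 2
= 1575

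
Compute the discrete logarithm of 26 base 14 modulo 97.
91

Baby-step giant-step with step n = ⌈√97⌉ = 10.
Baby steps 14^j mod 97 (j:value) for j=0..9: 0:1, 1:14, 2:2, 3:28, 4:4, 5:56, 6:8, 7:15, 8:16, 9:30.
Giant-step multiplier: 14^(-10) ≡ 14^(96-10) = 14^86 ≡ 94 (mod 97).
Giant steps γ_i = 26·94^i mod 97: γ_0=26, γ_1=19, γ_2=40, γ_3=74, γ_4=69, γ_5=84, γ_6=39, γ_7=77, γ_8=60, γ_9=14 (in table at j=1).
x = i·n + j = 9·10 + 1 = 91.
Check: 14^91 ≡ 26 (mod 97).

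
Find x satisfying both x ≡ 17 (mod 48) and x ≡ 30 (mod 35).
65

Using Chinese Remainder Theorem:
M = 48 × 35 = 1680
M1 = 35, M2 = 48
y1 = 35^(-1) mod 48 = 11
y2 = 48^(-1) mod 35 = 27
x = (17×35×11 + 30×48×27) mod 1680 = 65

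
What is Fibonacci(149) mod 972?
221

Matrix identity: Q^n = [[F_(n+1), F_n], [F_n, F_(n-1)]] with Q = [[1,1],[1,0]].
n = 149 = 10010101₂. Square-and-multiply, entries mod 972:
Q^1 = [[1,1],[1,0]]
Q^2 = (Q^1)² = [[2,1],[1,1]]
Q^4 = (Q^2)² = [[5,3],[3,2]]
Q^9 = (Q^4)²·Q = [[55,34],[34,21]]
Q^18 = (Q^9)² = [[293,640],[640,625]]
Q^37 = (Q^18)²·Q = [[161,701],[701,432]]
Q^74 = (Q^37)² = [[218,649],[649,541]]
Q^149 = (Q^74)²·Q = [[8,221],[221,759]]
F_149 mod 972 = Q^149[0][1] = 221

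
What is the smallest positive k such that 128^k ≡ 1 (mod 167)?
83

167 is prime, so ord(128) divides φ(167) = 166.
Divisors of 166: 1, 2, 83, 166.
Repeated squaring: 128^1 ≡ 128, 128^2 ≡ 18, 128^4 ≡ 157, 128^8 ≡ 100, 128^16 ≡ 147, 128^32 ≡ 66, 128^64 ≡ 14, 128^128 ≡ 29 (mod 167).
Test 128^d mod 167 for each divisor d in increasing order:
128^1 ≡ 128
128^2 ≡ 18
128^83 = 128^64·128^16·128^2·128^1 ≡ 1  ← first divisor giving 1
The order is 83.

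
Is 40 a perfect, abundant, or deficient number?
abundant

Proper divisors of 40: sum = 1 + 2 + 4 + 5 + 8 + 10 + 20 = 50
Since 50 > 40, 40 is abundant.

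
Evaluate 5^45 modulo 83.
39

Repeated squaring. Binary of 45 = 101101.
5^1 ≡ 5 (mod 83); 5^2 ≡ 25 (mod 83); 5^4 ≡ 44 (mod 83); 5^8 ≡ 27 (mod 83); 5^16 ≡ 65 (mod 83); 5^32 ≡ 75 (mod 83)
5^45 = 5^1 × 5^4 × 5^8 × 5^32 ≡ 39 (mod 83)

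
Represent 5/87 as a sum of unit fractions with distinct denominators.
1/18 + 1/522

Greedy algorithm:
5/87: ceiling(87/5) = 18, use 1/18
1/522: ceiling(522/1) = 522, use 1/522
Result: 5/87 = 1/18 + 1/522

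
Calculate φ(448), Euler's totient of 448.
192

448 = 2^6 × 7
φ(n) = n × ∏(1 - 1/p) for each prime p dividing n
φ(448) = 448 × (1 - 1/2) × (1 - 1/7) = 192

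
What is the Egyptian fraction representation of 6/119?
1/20 + 1/2380

Greedy algorithm:
6/119: ceiling(119/6) = 20, use 1/20
1/2380: ceiling(2380/1) = 2380, use 1/2380
Result: 6/119 = 1/20 + 1/2380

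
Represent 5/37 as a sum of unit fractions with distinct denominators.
1/8 + 1/99 + 1/29304

Greedy algorithm:
5/37: ceiling(37/5) = 8, use 1/8
3/296: ceiling(296/3) = 99, use 1/99
1/29304: ceiling(29304/1) = 29304, use 1/29304
Result: 5/37 = 1/8 + 1/99 + 1/29304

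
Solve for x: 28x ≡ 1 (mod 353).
290

gcd(28, 353) = 1, so the inverse exists.
Extended Euclidean algorithm on (353, 28):
353 = 12 × 28 + 17  ⟹  17 = (1)·353 + (-12)·28
28 = 1 × 17 + 11  ⟹  11 = (-1)·353 + (13)·28
17 = 1 × 11 + 6  ⟹  6 = (2)·353 + (-25)·28
11 = 1 × 6 + 5  ⟹  5 = (-3)·353 + (38)·28
6 = 1 × 5 + 1  ⟹  1 = (5)·353 + (-63)·28
So (-63)·28 ≡ 1 (mod 353), i.e. 28^(-1) ≡ -63 ≡ 290 (mod 353).
Check: 28 × 290 = 8120 ≡ 1 (mod 353)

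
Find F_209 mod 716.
189

Matrix identity: Q^n = [[F_(n+1), F_n], [F_n, F_(n-1)]] with Q = [[1,1],[1,0]].
n = 209 = 11010001₂. Square-and-multiply, entries mod 716:
Q^1 = [[1,1],[1,0]]
Q^3 = (Q^1)²·Q = [[3,2],[2,1]]
Q^6 = (Q^3)² = [[13,8],[8,5]]
Q^13 = (Q^6)²·Q = [[377,233],[233,144]]
Q^26 = (Q^13)² = [[234,389],[389,561]]
Q^52 = (Q^26)² = [[585,659],[659,642]]
Q^104 = (Q^52)² = [[362,229],[229,133]]
Q^209 = (Q^104)²·Q = [[416,189],[189,227]]
F_209 mod 716 = Q^209[0][1] = 189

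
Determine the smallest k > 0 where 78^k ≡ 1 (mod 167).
166

167 is prime, so ord(78) divides φ(167) = 166.
Divisors of 166: 1, 2, 83, 166.
Repeated squaring: 78^1 ≡ 78, 78^2 ≡ 72, 78^4 ≡ 7, 78^8 ≡ 49, 78^16 ≡ 63, 78^32 ≡ 128, 78^64 ≡ 18, 78^128 ≡ 157 (mod 167).
Test 78^d mod 167 for each divisor d in increasing order:
78^1 ≡ 78
78^2 ≡ 72
78^83 = 78^64·78^16·78^2·78^1 ≡ 166
78^166 = 78^128·78^32·78^4·78^2 ≡ 1  ← first divisor giving 1
The order is 166.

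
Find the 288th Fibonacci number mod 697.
595

Matrix identity: Q^n = [[F_(n+1), F_n], [F_n, F_(n-1)]] with Q = [[1,1],[1,0]].
n = 288 = 100100000₂. Square-and-multiply, entries mod 697:
Q^1 = [[1,1],[1,0]]
Q^2 = (Q^1)² = [[2,1],[1,1]]
Q^4 = (Q^2)² = [[5,3],[3,2]]
Q^9 = (Q^4)²·Q = [[55,34],[34,21]]
Q^18 = (Q^9)² = [[696,493],[493,203]]
Q^36 = (Q^18)² = [[494,612],[612,579]]
Q^72 = (Q^36)² = [[341,102],[102,239]]
Q^144 = (Q^72)² = [[528,612],[612,613]]
Q^288 = (Q^144)² = [[239,595],[595,341]]
F_288 mod 697 = Q^288[0][1] = 595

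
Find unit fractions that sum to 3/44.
1/15 + 1/660

Greedy algorithm:
3/44: ceiling(44/3) = 15, use 1/15
1/660: ceiling(660/1) = 660, use 1/660
Result: 3/44 = 1/15 + 1/660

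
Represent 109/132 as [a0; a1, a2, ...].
[0; 1, 4, 1, 2, 1, 5]

Euclidean algorithm steps:
109 = 0 × 132 + 109
132 = 1 × 109 + 23
109 = 4 × 23 + 17
23 = 1 × 17 + 6
17 = 2 × 6 + 5
6 = 1 × 5 + 1
5 = 5 × 1 + 0
Continued fraction: [0; 1, 4, 1, 2, 1, 5]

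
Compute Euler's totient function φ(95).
72

95 = 5 × 19
φ(n) = n × ∏(1 - 1/p) for each prime p dividing n
φ(95) = 95 × (1 - 1/5) × (1 - 1/19) = 72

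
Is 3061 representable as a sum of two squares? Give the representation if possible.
6² + 55² (a=6, b=55)

Factorization: 3061 = 3061
By Fermat: n is sum of two squares iff every prime p ≡ 3 (mod 4) appears to even power.
All primes ≡ 3 (mod 4) appear to even power.
Search a = 0, 1, 2, … for 3061 - a² a perfect square: first hit at a = 6: 3061 - 36 = 3025 = 55².
3061 = 6² + 55² = 36 + 3025 ✓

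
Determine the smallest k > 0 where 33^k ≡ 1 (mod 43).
42

43 is prime, so ord(33) divides φ(43) = 42.
Divisors of 42: 1, 2, 3, 6, 7, 14, 21, 42.
Repeated squaring: 33^1 ≡ 33, 33^2 ≡ 14, 33^4 ≡ 24, 33^8 ≡ 17, 33^16 ≡ 31, 33^32 ≡ 15 (mod 43).
Test 33^d mod 43 for each divisor d in increasing order:
33^1 ≡ 33
33^2 ≡ 14
33^3 = 33^2·33^1 ≡ 32
33^6 = 33^4·33^2 ≡ 35
33^7 = 33^4·33^2·33^1 ≡ 37
33^14 = 33^8·33^4·33^2 ≡ 36
33^21 = 33^16·33^4·33^1 ≡ 42
33^42 = 33^32·33^8·33^2 ≡ 1  ← first divisor giving 1
The order is 42.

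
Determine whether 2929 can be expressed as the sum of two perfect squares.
15² + 52² (a=15, b=52)

Factorization: 2929 = 29 × 101
By Fermat: n is sum of two squares iff every prime p ≡ 3 (mod 4) appears to even power.
All primes ≡ 3 (mod 4) appear to even power.
Search a = 0, 1, 2, … for 2929 - a² a perfect square: first hit at a = 15: 2929 - 225 = 2704 = 52².
2929 = 15² + 52² = 225 + 2704 ✓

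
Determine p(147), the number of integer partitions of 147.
30388671978

p(n) counts ways to write n as a sum of positive integers (order ignored).
Euler's pentagonal recurrence: p(k) = p(k-1) + p(k-2) - p(k-5) - p(k-7) + p(k-12) + p(k-15) - ... (offsets j(3j∓1)/2, signs ++--, p(0)=1, p(<0)=0).
DP table for k = 0..146: p(0)=1, p(1)=1, p(2)=2, p(3)=3, p(4)=5, p(5)=7, p(6)=11, p(7)=15, p(8)=22, p(9)=30, p(10)=42, p(11)=56, p(12)=77, p(13)=101, p(14)=135, p(15)=176, p(16)=231, p(17)=297, p(18)=385, p(19)=490, p(20)=627, p(21)=792, p(22)=1002, p(23)=1255, p(24)=1575, p(25)=1958, p(26)=2436, p(27)=3010, p(28)=3718, p(29)=4565, p(30)=5604, p(31)=6842, p(32)=8349, p(33)=10143, p(34)=12310, p(35)=14883, p(36)=17977, p(37)=21637, p(38)=26015, p(39)=31185, p(40)=37338, p(41)=44583, p(42)=53174, p(43)=63261, p(44)=75175, p(45)=89134, p(46)=105558, p(47)=124754, p(48)=147273, p(49)=173525, p(50)=204226, p(51)=239943, p(52)=281589, p(53)=329931, p(54)=386155, p(55)=451276, p(56)=526823, p(57)=614154, p(58)=715220, p(59)=831820, p(60)=966467, p(61)=1121505, p(62)=1300156, p(63)=1505499, p(64)=1741630, p(65)=2012558, p(66)=2323520, p(67)=2679689, p(68)=3087735, p(69)=3554345, p(70)=4087968, p(71)=4697205, p(72)=5392783, p(73)=6185689, p(74)=7089500, p(75)=8118264, p(76)=9289091, p(77)=10619863, p(78)=12132164, p(79)=13848650, p(80)=15796476, p(81)=18004327, p(82)=20506255, p(83)=23338469, p(84)=26543660, p(85)=30167357, p(86)=34262962, p(87)=38887673, p(88)=44108109, p(89)=49995925, p(90)=56634173, p(91)=64112359, p(92)=72533807, p(93)=82010177, p(94)=92669720, p(95)=104651419, p(96)=118114304, p(97)=133230930, p(98)=150198136, p(99)=169229875, p(100)=190569292, p(101)=214481126, p(102)=241265379, p(103)=271248950, p(104)=304801365, p(105)=342325709, p(106)=384276336, p(107)=431149389, p(108)=483502844, p(109)=541946240, p(110)=607163746, p(111)=679903203, p(112)=761002156, p(113)=851376628, p(114)=952050665, p(115)=1064144451, p(116)=1188908248, p(117)=1327710076, p(118)=1482074143, p(119)=1653668665, p(120)=1844349560, p(121)=2056148051, p(122)=2291320912, p(123)=2552338241, p(124)=2841940500, p(125)=3163127352, p(126)=3519222692, p(127)=3913864295, p(128)=4351078600, p(129)=4835271870, p(130)=5371315400, p(131)=5964539504, p(132)=6620830889, p(133)=7346629512, p(134)=8149040695, p(135)=9035836076, p(136)=10015581680, p(137)=11097645016, p(138)=12292341831, p(139)=13610949895, p(140)=15065878135, p(141)=16670689208, p(142)=18440293320, p(143)=20390982757, p(144)=22540654445, p(145)=24908858009, p(146)=27517052599.
Final step: p(147) = p(146) + p(145) - p(142) - p(140) + p(135) + p(132) - p(125) - p(121) + p(112) + p(107) - p(96) - p(90) + p(77) + p(70) - p(55) - p(47) + p(30) + p(21) - p(2)
= 27517052599 + 24908858009 - 18440293320 - 15065878135 + 9035836076 + 6620830889 - 3163127352 - 2056148051 + 761002156 + 431149389 - 118114304 - 56634173 + 10619863 + 4087968 - 451276 - 124754 + 5604 + 792 - 2
= 30388671978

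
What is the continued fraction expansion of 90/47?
[1; 1, 10, 1, 3]

Euclidean algorithm steps:
90 = 1 × 47 + 43
47 = 1 × 43 + 4
43 = 10 × 4 + 3
4 = 1 × 3 + 1
3 = 3 × 1 + 0
Continued fraction: [1; 1, 10, 1, 3]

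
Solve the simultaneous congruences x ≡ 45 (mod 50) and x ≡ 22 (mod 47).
445

Using Chinese Remainder Theorem:
M = 50 × 47 = 2350
M1 = 47, M2 = 50
y1 = 47^(-1) mod 50 = 33
y2 = 50^(-1) mod 47 = 16
x = (45×47×33 + 22×50×16) mod 2350 = 445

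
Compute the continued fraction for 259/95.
[2; 1, 2, 1, 1, 1, 8]

Euclidean algorithm steps:
259 = 2 × 95 + 69
95 = 1 × 69 + 26
69 = 2 × 26 + 17
26 = 1 × 17 + 9
17 = 1 × 9 + 8
9 = 1 × 8 + 1
8 = 8 × 1 + 0
Continued fraction: [2; 1, 2, 1, 1, 1, 8]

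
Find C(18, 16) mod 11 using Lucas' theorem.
10

Using Lucas' theorem:
Write n=18 and k=16 in base 11:
n in base 11: [1, 7]
k in base 11: [1, 5]
C(18,16) mod 11 = ∏ C(n_i, k_i) mod 11
Digit binomials (mod 11): C(1,1) = 1; C(7,5) = 21 ≡ 10
Product: 1 × 10 = 10 ≡ 10 (mod 11)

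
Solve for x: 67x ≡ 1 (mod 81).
52

gcd(67, 81) = 1, so the inverse exists.
Extended Euclidean algorithm on (81, 67):
81 = 1 × 67 + 14  ⟹  14 = (1)·81 + (-1)·67
67 = 4 × 14 + 11  ⟹  11 = (-4)·81 + (5)·67
14 = 1 × 11 + 3  ⟹  3 = (5)·81 + (-6)·67
11 = 3 × 3 + 2  ⟹  2 = (-19)·81 + (23)·67
3 = 1 × 2 + 1  ⟹  1 = (24)·81 + (-29)·67
So (-29)·67 ≡ 1 (mod 81), i.e. 67^(-1) ≡ -29 ≡ 52 (mod 81).
Check: 67 × 52 = 3484 ≡ 1 (mod 81)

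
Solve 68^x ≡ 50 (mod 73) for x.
10

Baby-step giant-step with step n = ⌈√73⌉ = 9.
Baby steps 68^j mod 73 (j:value) for j=0..8: 0:1, 1:68, 2:25, 3:21, 4:41, 5:14, 6:3, 7:58, 8:2.
Giant-step multiplier: 68^(-9) ≡ 68^(72-9) = 68^63 ≡ 51 (mod 73).
Giant steps γ_i = 50·51^i mod 73: γ_0=50, γ_1=68 (in table at j=1).
x = i·n + j = 1·9 + 1 = 10.
Check: 68^10 ≡ 50 (mod 73).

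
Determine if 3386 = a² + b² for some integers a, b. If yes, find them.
19² + 55² (a=19, b=55)

Factorization: 3386 = 2 × 1693
By Fermat: n is sum of two squares iff every prime p ≡ 3 (mod 4) appears to even power.
All primes ≡ 3 (mod 4) appear to even power.
Search a = 0, 1, 2, … for 3386 - a² a perfect square: first hit at a = 19: 3386 - 361 = 3025 = 55².
3386 = 19² + 55² = 361 + 3025 ✓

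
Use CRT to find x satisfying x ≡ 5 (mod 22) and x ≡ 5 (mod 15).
5

Using Chinese Remainder Theorem:
M = 22 × 15 = 330
M1 = 15, M2 = 22
y1 = 15^(-1) mod 22 = 3
y2 = 22^(-1) mod 15 = 13
x = (5×15×3 + 5×22×13) mod 330 = 5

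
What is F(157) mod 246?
125

Matrix identity: Q^n = [[F_(n+1), F_n], [F_n, F_(n-1)]] with Q = [[1,1],[1,0]].
n = 157 = 10011101₂. Square-and-multiply, entries mod 246:
Q^1 = [[1,1],[1,0]]
Q^2 = (Q^1)² = [[2,1],[1,1]]
Q^4 = (Q^2)² = [[5,3],[3,2]]
Q^9 = (Q^4)²·Q = [[55,34],[34,21]]
Q^19 = (Q^9)²·Q = [[123,245],[245,124]]
Q^39 = (Q^19)²·Q = [[123,124],[124,245]]
Q^78 = (Q^39)² = [[1,122],[122,125]]
Q^157 = (Q^78)²·Q = [[245,125],[125,120]]
F_157 mod 246 = Q^157[0][1] = 125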